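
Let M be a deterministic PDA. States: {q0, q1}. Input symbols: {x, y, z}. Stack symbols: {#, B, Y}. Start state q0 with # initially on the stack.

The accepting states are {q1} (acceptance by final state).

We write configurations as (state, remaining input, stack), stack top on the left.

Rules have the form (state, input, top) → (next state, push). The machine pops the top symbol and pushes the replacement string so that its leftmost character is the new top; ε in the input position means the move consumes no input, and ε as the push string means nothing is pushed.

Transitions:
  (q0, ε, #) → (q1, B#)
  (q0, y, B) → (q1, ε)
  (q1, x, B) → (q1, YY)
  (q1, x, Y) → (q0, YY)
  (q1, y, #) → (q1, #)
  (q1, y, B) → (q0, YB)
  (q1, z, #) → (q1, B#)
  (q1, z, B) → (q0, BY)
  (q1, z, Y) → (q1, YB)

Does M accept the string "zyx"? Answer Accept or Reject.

(q0, zyx, #) ⊢ (q1, zyx, B#) ⊢ (q0, yx, BY#) ⊢ (q1, x, Y#) ⊢ (q0, ε, YY#)
All input consumed; state q0 ∉ F and no further ε-move applies.

Reject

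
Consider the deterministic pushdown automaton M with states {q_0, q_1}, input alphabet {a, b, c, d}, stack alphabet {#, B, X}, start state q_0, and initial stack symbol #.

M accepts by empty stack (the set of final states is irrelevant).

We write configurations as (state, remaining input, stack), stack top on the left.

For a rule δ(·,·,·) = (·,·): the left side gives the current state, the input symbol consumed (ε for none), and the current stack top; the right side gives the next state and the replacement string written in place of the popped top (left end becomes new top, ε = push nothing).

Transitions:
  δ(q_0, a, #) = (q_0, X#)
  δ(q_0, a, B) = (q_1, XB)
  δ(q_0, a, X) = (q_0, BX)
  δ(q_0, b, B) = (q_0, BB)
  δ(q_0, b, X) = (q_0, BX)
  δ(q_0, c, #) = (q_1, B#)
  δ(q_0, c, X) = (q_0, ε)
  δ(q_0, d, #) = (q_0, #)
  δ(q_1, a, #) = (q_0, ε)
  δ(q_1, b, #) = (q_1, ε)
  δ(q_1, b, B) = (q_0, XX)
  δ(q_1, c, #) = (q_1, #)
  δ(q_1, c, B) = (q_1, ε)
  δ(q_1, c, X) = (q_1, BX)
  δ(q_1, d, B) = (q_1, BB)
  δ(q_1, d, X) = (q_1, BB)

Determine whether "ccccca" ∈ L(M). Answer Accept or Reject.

(q_0, ccccca, #)
  read c, top #: go to q_1, push B# → (q_1, cccca, B#)
  read c, top B: go to q_1, push ε → (q_1, ccca, #)
  read c, top #: go to q_1, push # → (q_1, cca, #)
  read c, top #: go to q_1, push # → (q_1, ca, #)
  read c, top #: go to q_1, push # → (q_1, a, #)
  read a, top #: go to q_0, push ε → (q_0, ε, ε)
All input consumed and the stack is empty.

Accept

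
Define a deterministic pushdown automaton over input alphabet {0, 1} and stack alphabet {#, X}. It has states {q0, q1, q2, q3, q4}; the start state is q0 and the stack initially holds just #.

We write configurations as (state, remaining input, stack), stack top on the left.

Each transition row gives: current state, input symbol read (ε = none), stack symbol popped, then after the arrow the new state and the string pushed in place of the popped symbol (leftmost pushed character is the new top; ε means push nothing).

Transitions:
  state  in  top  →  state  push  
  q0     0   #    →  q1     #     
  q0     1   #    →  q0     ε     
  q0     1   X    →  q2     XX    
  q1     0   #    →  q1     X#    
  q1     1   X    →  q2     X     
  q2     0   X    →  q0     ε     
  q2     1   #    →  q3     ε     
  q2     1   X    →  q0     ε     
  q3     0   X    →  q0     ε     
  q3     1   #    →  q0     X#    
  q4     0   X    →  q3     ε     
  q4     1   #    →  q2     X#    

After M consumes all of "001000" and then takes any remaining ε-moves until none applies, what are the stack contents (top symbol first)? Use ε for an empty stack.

X#

(q0, 001000, #)
  read 0, top #: go to q1, push # → (q1, 01000, #)
  read 0, top #: go to q1, push X# → (q1, 1000, X#)
  read 1, top X: go to q2, push X → (q2, 000, X#)
  read 0, top X: go to q0, push ε → (q0, 00, #)
  read 0, top #: go to q1, push # → (q1, 0, #)
  read 0, top #: go to q1, push X# → (q1, ε, X#)
All input consumed in state q1 with stack X#.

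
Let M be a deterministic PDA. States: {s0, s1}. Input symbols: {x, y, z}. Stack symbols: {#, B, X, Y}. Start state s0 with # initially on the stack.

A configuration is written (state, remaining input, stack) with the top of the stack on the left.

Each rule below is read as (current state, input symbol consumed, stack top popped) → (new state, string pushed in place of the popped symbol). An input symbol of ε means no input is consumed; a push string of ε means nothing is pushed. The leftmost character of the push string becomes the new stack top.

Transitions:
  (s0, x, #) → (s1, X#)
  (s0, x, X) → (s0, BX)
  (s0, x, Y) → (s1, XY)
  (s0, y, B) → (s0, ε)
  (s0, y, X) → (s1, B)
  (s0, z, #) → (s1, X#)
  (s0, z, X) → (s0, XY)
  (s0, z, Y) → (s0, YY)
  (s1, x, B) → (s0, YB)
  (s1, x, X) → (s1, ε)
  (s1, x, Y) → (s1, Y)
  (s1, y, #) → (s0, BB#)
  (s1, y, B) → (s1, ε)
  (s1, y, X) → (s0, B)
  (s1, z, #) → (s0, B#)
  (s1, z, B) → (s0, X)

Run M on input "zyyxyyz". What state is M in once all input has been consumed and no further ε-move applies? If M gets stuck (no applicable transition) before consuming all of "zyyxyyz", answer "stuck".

(s0, zyyxyyz, #)
  read z, top #: go to s1, push X# → (s1, yyxyyz, X#)
  read y, top X: go to s0, push B → (s0, yxyyz, B#)
  read y, top B: go to s0, push ε → (s0, xyyz, #)
  read x, top #: go to s1, push X# → (s1, yyz, X#)
  read y, top X: go to s0, push B → (s0, yz, B#)
  read y, top B: go to s0, push ε → (s0, z, #)
  read z, top #: go to s1, push X# → (s1, ε, X#)
All input consumed; M is in state s1.

s1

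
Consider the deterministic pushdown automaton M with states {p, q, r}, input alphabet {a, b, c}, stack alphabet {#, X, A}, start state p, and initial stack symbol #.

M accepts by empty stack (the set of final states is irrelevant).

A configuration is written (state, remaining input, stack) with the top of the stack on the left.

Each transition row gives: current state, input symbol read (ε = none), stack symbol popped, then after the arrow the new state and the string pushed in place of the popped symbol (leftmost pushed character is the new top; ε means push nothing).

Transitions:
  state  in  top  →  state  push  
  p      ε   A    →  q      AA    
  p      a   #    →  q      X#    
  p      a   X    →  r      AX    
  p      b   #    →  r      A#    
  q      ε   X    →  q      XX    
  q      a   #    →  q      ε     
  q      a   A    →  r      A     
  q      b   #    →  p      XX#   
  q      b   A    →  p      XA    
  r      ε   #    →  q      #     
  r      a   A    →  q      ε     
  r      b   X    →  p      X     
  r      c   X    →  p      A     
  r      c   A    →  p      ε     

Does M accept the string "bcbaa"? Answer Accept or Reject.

(p, bcbaa, #)
  read b, top #: go to r, push A# → (r, cbaa, A#)
  read c, top A: go to p, push ε → (p, baa, #)
  read b, top #: go to r, push A# → (r, aa, A#)
  read a, top A: go to q, push ε → (q, a, #)
  read a, top #: go to q, push ε → (q, ε, ε)
All input consumed and the stack is empty.

Accept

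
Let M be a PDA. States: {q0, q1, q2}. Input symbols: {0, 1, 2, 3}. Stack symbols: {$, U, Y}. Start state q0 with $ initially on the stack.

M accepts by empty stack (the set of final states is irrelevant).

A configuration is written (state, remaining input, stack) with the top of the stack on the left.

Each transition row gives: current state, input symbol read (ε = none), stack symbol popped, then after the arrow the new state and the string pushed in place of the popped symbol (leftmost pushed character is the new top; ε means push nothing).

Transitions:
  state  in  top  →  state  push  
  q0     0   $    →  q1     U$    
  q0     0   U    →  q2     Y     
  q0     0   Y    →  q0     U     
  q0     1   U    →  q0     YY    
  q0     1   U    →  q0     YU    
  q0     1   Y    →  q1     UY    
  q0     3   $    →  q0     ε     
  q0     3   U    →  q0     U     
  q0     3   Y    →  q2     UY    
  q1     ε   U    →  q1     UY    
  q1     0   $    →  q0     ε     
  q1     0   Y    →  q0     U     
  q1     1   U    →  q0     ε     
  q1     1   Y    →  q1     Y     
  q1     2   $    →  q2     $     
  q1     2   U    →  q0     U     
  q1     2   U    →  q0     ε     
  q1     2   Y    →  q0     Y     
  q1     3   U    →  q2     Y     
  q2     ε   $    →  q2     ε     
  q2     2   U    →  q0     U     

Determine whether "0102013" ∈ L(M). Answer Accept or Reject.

One accepting computation: (q0, 0102013, $) ⊢ (q1, 102013, U$) ⊢ (q0, 02013, $) ⊢ (q1, 2013, U$) ⊢ (q0, 013, $) ⊢ (q1, 13, U$) ⊢ (q0, 3, $) ⊢ (q0, ε, ε)
All input consumed and the stack is empty.

Accept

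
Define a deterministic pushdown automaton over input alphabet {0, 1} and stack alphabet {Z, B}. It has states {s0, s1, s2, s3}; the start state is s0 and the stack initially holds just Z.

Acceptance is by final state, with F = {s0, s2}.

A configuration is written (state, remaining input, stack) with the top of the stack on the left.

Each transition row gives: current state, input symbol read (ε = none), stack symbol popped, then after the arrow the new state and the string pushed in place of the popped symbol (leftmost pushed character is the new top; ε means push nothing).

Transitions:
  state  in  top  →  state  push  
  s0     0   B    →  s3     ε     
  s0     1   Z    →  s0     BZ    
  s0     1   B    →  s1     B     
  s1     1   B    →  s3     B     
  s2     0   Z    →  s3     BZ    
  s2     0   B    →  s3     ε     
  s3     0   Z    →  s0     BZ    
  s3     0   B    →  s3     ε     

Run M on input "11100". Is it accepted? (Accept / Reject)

Accept

(s0, 11100, Z)
  read 1, top Z: go to s0, push BZ → (s0, 1100, BZ)
  read 1, top B: go to s1, push B → (s1, 100, BZ)
  read 1, top B: go to s3, push B → (s3, 00, BZ)
  read 0, top B: go to s3, push ε → (s3, 0, Z)
  read 0, top Z: go to s0, push BZ → (s0, ε, BZ)
All input consumed; state s0 ∈ F.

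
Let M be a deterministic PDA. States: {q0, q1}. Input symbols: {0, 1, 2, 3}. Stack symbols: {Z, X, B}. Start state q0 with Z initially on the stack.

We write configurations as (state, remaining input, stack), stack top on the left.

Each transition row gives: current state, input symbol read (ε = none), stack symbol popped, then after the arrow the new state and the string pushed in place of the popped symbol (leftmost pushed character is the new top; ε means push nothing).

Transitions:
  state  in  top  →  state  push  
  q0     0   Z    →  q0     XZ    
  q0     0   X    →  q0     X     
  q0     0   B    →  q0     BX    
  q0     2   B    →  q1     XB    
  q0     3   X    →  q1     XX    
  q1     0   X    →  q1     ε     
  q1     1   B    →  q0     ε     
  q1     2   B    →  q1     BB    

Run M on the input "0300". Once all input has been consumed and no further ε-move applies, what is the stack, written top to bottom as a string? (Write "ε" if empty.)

(q0, 0300, Z) ⊢ (q0, 300, XZ) ⊢ (q1, 00, XXZ) ⊢ (q1, 0, XZ) ⊢ (q1, ε, Z)
All input consumed in state q1 with stack Z.

Z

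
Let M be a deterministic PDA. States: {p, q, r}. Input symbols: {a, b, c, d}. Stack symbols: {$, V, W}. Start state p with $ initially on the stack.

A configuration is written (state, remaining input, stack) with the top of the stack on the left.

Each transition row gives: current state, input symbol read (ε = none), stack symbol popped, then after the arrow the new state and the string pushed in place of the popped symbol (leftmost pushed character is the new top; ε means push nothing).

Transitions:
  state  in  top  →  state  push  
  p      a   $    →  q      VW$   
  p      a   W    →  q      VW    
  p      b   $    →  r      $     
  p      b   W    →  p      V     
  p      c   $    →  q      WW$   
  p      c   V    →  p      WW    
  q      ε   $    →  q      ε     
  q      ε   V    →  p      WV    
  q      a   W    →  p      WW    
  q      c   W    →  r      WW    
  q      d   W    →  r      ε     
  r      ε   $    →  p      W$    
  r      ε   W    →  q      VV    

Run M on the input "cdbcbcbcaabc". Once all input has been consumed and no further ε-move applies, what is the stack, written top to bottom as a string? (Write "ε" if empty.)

WWVWVWWWWVV$

(p, cdbcbcbcaabc, $)
  read c, top $: go to q, push WW$ → (q, dbcbcbcaabc, WW$)
  read d, top W: go to r, push ε → (r, bcbcbcaabc, W$)
  ε-move, top W: go to q, push VV → (q, bcbcbcaabc, VV$)
  ε-move, top V: go to p, push WV → (p, bcbcbcaabc, WVV$)
  read b, top W: go to p, push V → (p, cbcbcaabc, VVV$)
  read c, top V: go to p, push WW → (p, bcbcaabc, WWVV$)
  read b, top W: go to p, push V → (p, cbcaabc, VWVV$)
  read c, top V: go to p, push WW → (p, bcaabc, WWWVV$)
  read b, top W: go to p, push V → (p, caabc, VWWVV$)
  read c, top V: go to p, push WW → (p, aabc, WWWWVV$)
  read a, top W: go to q, push VW → (q, abc, VWWWWVV$)
  ε-move, top V: go to p, push WV → (p, abc, WVWWWWVV$)
  read a, top W: go to q, push VW → (q, bc, VWVWWWWVV$)
  ε-move, top V: go to p, push WV → (p, bc, WVWVWWWWVV$)
  read b, top W: go to p, push V → (p, c, VVWVWWWWVV$)
  read c, top V: go to p, push WW → (p, ε, WWVWVWWWWVV$)
All input consumed in state p with stack WWVWVWWWWVV$.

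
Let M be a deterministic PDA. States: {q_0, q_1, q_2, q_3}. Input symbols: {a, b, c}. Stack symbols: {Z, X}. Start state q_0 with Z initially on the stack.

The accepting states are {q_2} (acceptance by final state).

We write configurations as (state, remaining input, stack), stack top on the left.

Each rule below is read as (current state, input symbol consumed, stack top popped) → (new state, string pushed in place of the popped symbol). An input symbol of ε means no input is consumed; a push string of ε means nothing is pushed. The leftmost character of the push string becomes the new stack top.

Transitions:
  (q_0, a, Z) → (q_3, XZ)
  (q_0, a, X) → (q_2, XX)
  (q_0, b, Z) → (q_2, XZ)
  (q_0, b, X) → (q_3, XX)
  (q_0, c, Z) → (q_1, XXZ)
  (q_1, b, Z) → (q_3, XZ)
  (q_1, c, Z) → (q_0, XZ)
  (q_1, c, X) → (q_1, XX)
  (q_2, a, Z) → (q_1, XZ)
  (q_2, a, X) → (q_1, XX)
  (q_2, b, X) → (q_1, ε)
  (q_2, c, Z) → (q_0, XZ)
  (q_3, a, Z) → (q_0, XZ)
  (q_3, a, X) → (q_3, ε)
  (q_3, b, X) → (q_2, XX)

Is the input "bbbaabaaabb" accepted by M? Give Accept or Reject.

Accept

(q_0, bbbaabaaabb, Z)
  read b, top Z: go to q_2, push XZ → (q_2, bbaabaaabb, XZ)
  read b, top X: go to q_1, push ε → (q_1, baabaaabb, Z)
  read b, top Z: go to q_3, push XZ → (q_3, aabaaabb, XZ)
  read a, top X: go to q_3, push ε → (q_3, abaaabb, Z)
  read a, top Z: go to q_0, push XZ → (q_0, baaabb, XZ)
  read b, top X: go to q_3, push XX → (q_3, aaabb, XXZ)
  read a, top X: go to q_3, push ε → (q_3, aabb, XZ)
  read a, top X: go to q_3, push ε → (q_3, abb, Z)
  read a, top Z: go to q_0, push XZ → (q_0, bb, XZ)
  read b, top X: go to q_3, push XX → (q_3, b, XXZ)
  read b, top X: go to q_2, push XX → (q_2, ε, XXXZ)
All input consumed; state q_2 ∈ F.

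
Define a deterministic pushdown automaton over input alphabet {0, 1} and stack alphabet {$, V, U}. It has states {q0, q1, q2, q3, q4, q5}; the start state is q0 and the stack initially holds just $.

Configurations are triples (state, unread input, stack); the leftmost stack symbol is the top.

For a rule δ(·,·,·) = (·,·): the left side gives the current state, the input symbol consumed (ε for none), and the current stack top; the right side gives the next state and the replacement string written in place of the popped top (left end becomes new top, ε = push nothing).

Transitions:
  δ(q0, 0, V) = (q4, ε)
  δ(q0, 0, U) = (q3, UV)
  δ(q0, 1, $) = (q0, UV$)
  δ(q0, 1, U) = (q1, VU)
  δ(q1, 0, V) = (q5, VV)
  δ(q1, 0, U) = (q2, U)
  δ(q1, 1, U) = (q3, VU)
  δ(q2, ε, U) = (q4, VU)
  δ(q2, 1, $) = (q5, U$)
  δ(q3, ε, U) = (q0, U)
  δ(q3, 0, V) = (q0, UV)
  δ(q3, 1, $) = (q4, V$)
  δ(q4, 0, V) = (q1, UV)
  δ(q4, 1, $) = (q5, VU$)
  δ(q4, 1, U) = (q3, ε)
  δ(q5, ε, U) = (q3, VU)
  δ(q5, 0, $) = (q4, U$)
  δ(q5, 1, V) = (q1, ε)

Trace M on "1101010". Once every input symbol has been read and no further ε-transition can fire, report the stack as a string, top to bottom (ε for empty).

VVUV$

(q0, 1101010, $)
  read 1, top $: go to q0, push UV$ → (q0, 101010, UV$)
  read 1, top U: go to q1, push VU → (q1, 01010, VUV$)
  read 0, top V: go to q5, push VV → (q5, 1010, VVUV$)
  read 1, top V: go to q1, push ε → (q1, 010, VUV$)
  read 0, top V: go to q5, push VV → (q5, 10, VVUV$)
  read 1, top V: go to q1, push ε → (q1, 0, VUV$)
  read 0, top V: go to q5, push VV → (q5, ε, VVUV$)
All input consumed in state q5 with stack VVUV$.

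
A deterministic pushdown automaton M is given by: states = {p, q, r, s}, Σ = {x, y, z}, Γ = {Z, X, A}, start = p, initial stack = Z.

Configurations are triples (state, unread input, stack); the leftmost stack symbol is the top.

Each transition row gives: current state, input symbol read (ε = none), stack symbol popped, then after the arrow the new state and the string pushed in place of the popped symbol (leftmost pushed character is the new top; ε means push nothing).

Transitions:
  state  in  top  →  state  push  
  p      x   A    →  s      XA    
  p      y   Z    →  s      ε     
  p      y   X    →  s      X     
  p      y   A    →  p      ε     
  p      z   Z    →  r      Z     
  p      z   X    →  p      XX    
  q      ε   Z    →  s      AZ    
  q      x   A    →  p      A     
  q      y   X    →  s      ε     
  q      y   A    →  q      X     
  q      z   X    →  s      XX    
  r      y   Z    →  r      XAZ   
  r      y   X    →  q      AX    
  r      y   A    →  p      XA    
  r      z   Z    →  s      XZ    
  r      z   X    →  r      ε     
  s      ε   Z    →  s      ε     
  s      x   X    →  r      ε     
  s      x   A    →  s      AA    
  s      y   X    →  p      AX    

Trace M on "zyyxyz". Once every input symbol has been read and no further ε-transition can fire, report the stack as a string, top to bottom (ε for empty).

XXAZ

(p, zyyxyz, Z)
  read z, top Z: go to r, push Z → (r, yyxyz, Z)
  read y, top Z: go to r, push XAZ → (r, yxyz, XAZ)
  read y, top X: go to q, push AX → (q, xyz, AXAZ)
  read x, top A: go to p, push A → (p, yz, AXAZ)
  read y, top A: go to p, push ε → (p, z, XAZ)
  read z, top X: go to p, push XX → (p, ε, XXAZ)
All input consumed in state p with stack XXAZ.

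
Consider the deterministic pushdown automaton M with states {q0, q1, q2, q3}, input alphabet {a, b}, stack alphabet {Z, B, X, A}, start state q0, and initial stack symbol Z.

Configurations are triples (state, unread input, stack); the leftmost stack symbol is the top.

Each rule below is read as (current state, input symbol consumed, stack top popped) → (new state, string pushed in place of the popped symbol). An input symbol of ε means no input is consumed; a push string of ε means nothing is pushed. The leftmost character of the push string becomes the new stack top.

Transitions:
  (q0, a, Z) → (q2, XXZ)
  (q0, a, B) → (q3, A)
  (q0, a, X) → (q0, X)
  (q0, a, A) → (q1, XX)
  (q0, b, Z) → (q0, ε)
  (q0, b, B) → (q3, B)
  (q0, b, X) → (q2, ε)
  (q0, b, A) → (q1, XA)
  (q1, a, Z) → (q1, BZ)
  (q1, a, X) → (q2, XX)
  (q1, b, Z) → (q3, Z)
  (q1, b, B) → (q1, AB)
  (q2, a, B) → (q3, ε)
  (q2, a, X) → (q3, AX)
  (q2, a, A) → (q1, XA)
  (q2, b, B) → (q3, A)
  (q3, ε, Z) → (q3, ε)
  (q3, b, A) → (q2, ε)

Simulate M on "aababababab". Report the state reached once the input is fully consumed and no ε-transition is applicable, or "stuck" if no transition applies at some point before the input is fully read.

q2

(q0, aababababab, Z)
  read a, top Z: go to q2, push XXZ → (q2, ababababab, XXZ)
  read a, top X: go to q3, push AX → (q3, babababab, AXXZ)
  read b, top A: go to q2, push ε → (q2, abababab, XXZ)
  read a, top X: go to q3, push AX → (q3, bababab, AXXZ)
  read b, top A: go to q2, push ε → (q2, ababab, XXZ)
  read a, top X: go to q3, push AX → (q3, babab, AXXZ)
  read b, top A: go to q2, push ε → (q2, abab, XXZ)
  read a, top X: go to q3, push AX → (q3, bab, AXXZ)
  read b, top A: go to q2, push ε → (q2, ab, XXZ)
  read a, top X: go to q3, push AX → (q3, b, AXXZ)
  read b, top A: go to q2, push ε → (q2, ε, XXZ)
All input consumed; M is in state q2.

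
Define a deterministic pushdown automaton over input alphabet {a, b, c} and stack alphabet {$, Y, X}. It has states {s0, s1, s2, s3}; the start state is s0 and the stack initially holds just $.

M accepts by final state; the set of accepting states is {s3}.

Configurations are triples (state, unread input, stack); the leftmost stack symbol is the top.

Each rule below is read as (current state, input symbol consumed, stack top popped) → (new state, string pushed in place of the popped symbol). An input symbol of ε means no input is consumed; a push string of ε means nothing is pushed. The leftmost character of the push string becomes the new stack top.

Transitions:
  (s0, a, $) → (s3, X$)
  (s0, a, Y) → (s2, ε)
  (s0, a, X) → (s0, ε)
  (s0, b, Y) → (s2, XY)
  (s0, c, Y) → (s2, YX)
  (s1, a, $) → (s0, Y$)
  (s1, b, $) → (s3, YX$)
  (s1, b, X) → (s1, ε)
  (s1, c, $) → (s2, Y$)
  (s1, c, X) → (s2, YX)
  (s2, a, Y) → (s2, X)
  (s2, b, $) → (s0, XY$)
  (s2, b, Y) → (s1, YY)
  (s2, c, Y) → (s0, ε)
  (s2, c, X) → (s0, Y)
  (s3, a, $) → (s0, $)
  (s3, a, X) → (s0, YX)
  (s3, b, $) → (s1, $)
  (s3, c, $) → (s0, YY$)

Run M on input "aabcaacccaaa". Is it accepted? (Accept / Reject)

(s0, aabcaacccaaa, $)
  read a, top $: go to s3, push X$ → (s3, abcaacccaaa, X$)
  read a, top X: go to s0, push YX → (s0, bcaacccaaa, YX$)
  read b, top Y: go to s2, push XY → (s2, caacccaaa, XYX$)
  read c, top X: go to s0, push Y → (s0, aacccaaa, YYX$)
  read a, top Y: go to s2, push ε → (s2, acccaaa, YX$)
  read a, top Y: go to s2, push X → (s2, cccaaa, XX$)
  read c, top X: go to s0, push Y → (s0, ccaaa, YX$)
  read c, top Y: go to s2, push YX → (s2, caaa, YXX$)
  read c, top Y: go to s0, push ε → (s0, aaa, XX$)
  read a, top X: go to s0, push ε → (s0, aa, X$)
  read a, top X: go to s0, push ε → (s0, a, $)
  read a, top $: go to s3, push X$ → (s3, ε, X$)
All input consumed; state s3 ∈ F.

Accept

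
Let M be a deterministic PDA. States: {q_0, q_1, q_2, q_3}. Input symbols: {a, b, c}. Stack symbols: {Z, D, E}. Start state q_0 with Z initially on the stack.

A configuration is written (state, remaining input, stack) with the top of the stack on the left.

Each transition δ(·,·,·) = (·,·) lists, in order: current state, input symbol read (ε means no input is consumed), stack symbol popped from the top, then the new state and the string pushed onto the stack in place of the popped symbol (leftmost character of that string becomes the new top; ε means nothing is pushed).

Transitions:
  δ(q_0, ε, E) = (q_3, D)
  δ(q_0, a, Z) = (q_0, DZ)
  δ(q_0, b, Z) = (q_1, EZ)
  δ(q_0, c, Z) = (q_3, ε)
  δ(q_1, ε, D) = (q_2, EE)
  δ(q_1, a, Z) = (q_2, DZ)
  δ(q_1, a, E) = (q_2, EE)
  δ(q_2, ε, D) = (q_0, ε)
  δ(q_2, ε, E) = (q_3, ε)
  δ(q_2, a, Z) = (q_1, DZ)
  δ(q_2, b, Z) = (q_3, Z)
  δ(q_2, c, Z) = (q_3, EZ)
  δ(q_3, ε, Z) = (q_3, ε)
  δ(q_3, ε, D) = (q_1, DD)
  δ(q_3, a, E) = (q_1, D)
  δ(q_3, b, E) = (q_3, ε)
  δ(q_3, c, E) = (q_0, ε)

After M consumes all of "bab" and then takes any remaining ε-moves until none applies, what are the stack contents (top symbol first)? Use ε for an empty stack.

(q_0, bab, Z)
  read b, top Z: go to q_1, push EZ → (q_1, ab, EZ)
  read a, top E: go to q_2, push EE → (q_2, b, EEZ)
  ε-move, top E: go to q_3, push ε → (q_3, b, EZ)
  read b, top E: go to q_3, push ε → (q_3, ε, Z)
  ε-move, top Z: go to q_3, push ε → (q_3, ε, ε)
All input consumed in state q_3 with stack ε.

ε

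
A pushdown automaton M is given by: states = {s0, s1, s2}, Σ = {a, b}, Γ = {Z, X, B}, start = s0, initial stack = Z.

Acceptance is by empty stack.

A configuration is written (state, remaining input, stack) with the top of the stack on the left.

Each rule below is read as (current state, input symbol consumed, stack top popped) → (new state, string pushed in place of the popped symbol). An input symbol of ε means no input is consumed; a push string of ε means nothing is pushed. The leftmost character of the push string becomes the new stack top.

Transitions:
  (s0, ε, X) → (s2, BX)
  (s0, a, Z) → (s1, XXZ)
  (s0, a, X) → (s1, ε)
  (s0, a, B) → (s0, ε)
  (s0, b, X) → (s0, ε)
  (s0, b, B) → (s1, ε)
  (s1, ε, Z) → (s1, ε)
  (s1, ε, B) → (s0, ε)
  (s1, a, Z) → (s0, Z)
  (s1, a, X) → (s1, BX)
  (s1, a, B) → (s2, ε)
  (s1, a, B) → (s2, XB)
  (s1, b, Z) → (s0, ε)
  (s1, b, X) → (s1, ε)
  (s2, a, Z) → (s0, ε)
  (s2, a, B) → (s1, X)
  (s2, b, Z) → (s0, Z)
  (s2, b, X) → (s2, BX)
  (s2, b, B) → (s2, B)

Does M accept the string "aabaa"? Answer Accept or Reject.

Reject

No computation consumes all input and empties the stack.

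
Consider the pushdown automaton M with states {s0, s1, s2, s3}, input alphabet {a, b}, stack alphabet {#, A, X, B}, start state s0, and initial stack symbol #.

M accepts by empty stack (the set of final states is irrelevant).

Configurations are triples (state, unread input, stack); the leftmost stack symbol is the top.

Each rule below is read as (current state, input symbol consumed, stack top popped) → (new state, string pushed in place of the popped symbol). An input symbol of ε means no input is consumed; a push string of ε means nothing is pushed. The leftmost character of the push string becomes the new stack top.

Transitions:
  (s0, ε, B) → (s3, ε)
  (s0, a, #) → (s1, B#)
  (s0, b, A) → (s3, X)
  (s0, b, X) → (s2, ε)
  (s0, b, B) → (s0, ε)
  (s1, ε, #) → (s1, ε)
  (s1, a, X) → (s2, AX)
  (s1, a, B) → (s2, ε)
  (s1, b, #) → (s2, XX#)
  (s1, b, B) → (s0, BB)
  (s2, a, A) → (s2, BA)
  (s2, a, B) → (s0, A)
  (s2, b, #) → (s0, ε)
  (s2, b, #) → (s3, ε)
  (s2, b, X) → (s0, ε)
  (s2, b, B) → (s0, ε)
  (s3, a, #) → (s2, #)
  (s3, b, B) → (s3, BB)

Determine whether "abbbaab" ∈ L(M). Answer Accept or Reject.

Accept

One accepting computation: (s0, abbbaab, #) ⊢ (s1, bbbaab, B#) ⊢ (s0, bbaab, BB#) ⊢ (s0, baab, B#) ⊢ (s0, aab, #) ⊢ (s1, ab, B#) ⊢ (s2, b, #) ⊢ (s0, ε, ε)
All input consumed and the stack is empty.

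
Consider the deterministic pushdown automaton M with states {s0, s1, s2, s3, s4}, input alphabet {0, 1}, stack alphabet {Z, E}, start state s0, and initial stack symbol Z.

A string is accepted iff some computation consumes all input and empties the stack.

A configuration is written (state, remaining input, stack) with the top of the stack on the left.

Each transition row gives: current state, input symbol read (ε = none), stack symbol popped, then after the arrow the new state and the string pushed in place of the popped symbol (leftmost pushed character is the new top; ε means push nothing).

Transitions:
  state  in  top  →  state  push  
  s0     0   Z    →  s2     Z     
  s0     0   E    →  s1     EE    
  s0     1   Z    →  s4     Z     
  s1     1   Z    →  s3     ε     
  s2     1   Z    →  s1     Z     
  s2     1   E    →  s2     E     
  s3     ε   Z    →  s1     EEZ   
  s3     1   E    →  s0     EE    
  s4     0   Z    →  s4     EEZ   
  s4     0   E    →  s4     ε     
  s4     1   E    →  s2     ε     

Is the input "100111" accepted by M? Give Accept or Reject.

Accept

(s0, 100111, Z)
  read 1, top Z: go to s4, push Z → (s4, 00111, Z)
  read 0, top Z: go to s4, push EEZ → (s4, 0111, EEZ)
  read 0, top E: go to s4, push ε → (s4, 111, EZ)
  read 1, top E: go to s2, push ε → (s2, 11, Z)
  read 1, top Z: go to s1, push Z → (s1, 1, Z)
  read 1, top Z: go to s3, push ε → (s3, ε, ε)
All input consumed and the stack is empty.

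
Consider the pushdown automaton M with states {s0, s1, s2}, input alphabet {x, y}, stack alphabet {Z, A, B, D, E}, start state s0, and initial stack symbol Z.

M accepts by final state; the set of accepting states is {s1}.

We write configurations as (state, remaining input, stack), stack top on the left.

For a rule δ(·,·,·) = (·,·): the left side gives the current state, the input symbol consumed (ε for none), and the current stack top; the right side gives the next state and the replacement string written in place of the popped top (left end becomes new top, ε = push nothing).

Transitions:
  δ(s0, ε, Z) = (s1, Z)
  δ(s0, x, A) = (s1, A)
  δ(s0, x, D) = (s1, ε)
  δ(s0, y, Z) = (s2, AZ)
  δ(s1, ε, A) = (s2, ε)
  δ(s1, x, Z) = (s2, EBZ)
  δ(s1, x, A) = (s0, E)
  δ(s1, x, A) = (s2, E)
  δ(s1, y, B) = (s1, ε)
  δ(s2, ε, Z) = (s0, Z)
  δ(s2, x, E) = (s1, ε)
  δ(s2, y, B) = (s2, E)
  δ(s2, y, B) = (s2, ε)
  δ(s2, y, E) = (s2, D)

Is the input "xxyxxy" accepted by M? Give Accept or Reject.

Accept

One accepting computation: (s0, xxyxxy, Z) ⊢ (s1, xxyxxy, Z) ⊢ (s2, xyxxy, EBZ) ⊢ (s1, yxxy, BZ) ⊢ (s1, xxy, Z) ⊢ (s2, xy, EBZ) ⊢ (s1, y, BZ) ⊢ (s1, ε, Z)
All input consumed and state s1 ∈ F.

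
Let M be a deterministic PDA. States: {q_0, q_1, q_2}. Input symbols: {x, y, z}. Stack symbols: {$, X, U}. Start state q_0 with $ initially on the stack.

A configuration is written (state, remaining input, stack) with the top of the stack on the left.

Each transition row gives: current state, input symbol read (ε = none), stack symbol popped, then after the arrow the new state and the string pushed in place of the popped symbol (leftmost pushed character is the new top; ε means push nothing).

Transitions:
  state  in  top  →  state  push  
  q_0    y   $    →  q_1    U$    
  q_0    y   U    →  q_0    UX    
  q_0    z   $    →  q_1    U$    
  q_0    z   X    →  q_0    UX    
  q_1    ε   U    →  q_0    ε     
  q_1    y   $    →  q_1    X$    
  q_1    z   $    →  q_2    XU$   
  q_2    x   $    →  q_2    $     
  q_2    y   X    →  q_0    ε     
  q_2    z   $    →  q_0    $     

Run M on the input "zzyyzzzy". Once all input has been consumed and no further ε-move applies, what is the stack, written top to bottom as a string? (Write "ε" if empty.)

$

(q_0, zzyyzzzy, $)
  read z, top $: go to q_1, push U$ → (q_1, zyyzzzy, U$)
  ε-move, top U: go to q_0, push ε → (q_0, zyyzzzy, $)
  read z, top $: go to q_1, push U$ → (q_1, yyzzzy, U$)
  ε-move, top U: go to q_0, push ε → (q_0, yyzzzy, $)
  read y, top $: go to q_1, push U$ → (q_1, yzzzy, U$)
  ε-move, top U: go to q_0, push ε → (q_0, yzzzy, $)
  read y, top $: go to q_1, push U$ → (q_1, zzzy, U$)
  ε-move, top U: go to q_0, push ε → (q_0, zzzy, $)
  read z, top $: go to q_1, push U$ → (q_1, zzy, U$)
  ε-move, top U: go to q_0, push ε → (q_0, zzy, $)
  read z, top $: go to q_1, push U$ → (q_1, zy, U$)
  ε-move, top U: go to q_0, push ε → (q_0, zy, $)
  read z, top $: go to q_1, push U$ → (q_1, y, U$)
  ε-move, top U: go to q_0, push ε → (q_0, y, $)
  read y, top $: go to q_1, push U$ → (q_1, ε, U$)
  ε-move, top U: go to q_0, push ε → (q_0, ε, $)
All input consumed in state q_0 with stack $.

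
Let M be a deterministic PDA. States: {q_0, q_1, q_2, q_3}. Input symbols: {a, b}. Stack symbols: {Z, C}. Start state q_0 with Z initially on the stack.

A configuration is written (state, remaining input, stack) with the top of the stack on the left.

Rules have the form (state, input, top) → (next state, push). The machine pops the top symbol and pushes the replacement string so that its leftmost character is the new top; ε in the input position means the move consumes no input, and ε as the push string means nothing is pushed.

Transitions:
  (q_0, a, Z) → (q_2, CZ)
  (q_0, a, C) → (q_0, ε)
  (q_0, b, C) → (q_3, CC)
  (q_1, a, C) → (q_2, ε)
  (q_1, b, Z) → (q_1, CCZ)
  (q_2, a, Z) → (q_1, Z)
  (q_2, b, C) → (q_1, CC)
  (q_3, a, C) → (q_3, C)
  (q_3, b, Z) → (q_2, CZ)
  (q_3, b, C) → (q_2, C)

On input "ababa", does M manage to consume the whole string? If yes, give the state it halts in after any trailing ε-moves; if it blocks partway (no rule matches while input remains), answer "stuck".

(q_0, ababa, Z)
  read a, top Z: go to q_2, push CZ → (q_2, baba, CZ)
  read b, top C: go to q_1, push CC → (q_1, aba, CCZ)
  read a, top C: go to q_2, push ε → (q_2, ba, CZ)
  read b, top C: go to q_1, push CC → (q_1, a, CCZ)
  read a, top C: go to q_2, push ε → (q_2, ε, CZ)
All input consumed; M is in state q_2.

q_2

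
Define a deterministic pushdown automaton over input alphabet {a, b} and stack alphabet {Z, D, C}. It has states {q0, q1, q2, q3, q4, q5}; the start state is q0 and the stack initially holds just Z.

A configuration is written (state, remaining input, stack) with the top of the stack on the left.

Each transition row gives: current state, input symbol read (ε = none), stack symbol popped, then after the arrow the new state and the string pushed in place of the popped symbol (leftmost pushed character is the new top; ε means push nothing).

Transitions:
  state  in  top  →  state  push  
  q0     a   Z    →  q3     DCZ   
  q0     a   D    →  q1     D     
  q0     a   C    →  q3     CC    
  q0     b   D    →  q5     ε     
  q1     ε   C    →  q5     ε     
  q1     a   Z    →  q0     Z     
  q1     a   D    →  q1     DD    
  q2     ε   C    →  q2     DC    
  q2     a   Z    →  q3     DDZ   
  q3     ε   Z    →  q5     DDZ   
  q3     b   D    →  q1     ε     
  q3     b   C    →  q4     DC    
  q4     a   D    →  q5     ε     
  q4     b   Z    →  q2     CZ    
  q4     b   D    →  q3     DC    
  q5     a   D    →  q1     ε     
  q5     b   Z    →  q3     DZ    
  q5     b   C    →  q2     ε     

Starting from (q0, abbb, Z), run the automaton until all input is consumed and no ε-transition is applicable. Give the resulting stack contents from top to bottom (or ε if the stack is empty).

Z

(q0, abbb, Z) ⊢ (q3, bbb, DCZ) ⊢ (q1, bb, CZ) ⊢ (q5, bb, Z) ⊢ (q3, b, DZ) ⊢ (q1, ε, Z)
All input consumed in state q1 with stack Z.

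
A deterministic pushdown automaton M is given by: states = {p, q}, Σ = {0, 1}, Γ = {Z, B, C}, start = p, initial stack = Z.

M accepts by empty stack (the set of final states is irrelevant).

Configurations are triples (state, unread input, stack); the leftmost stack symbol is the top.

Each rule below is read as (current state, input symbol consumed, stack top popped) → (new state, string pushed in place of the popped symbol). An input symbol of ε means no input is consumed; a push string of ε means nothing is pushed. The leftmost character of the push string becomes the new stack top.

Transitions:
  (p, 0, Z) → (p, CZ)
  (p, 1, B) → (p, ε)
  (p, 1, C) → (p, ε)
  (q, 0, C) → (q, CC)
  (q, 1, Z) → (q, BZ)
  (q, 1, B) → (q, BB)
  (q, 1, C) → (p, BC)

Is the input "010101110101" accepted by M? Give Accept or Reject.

(p, 010101110101, Z)
  read 0, top Z: go to p, push CZ → (p, 10101110101, CZ)
  read 1, top C: go to p, push ε → (p, 0101110101, Z)
  read 0, top Z: go to p, push CZ → (p, 101110101, CZ)
  read 1, top C: go to p, push ε → (p, 01110101, Z)
  read 0, top Z: go to p, push CZ → (p, 1110101, CZ)
  read 1, top C: go to p, push ε → (p, 110101, Z)
No transition applies at (p, 110101, Z); input not fully consumed.

Reject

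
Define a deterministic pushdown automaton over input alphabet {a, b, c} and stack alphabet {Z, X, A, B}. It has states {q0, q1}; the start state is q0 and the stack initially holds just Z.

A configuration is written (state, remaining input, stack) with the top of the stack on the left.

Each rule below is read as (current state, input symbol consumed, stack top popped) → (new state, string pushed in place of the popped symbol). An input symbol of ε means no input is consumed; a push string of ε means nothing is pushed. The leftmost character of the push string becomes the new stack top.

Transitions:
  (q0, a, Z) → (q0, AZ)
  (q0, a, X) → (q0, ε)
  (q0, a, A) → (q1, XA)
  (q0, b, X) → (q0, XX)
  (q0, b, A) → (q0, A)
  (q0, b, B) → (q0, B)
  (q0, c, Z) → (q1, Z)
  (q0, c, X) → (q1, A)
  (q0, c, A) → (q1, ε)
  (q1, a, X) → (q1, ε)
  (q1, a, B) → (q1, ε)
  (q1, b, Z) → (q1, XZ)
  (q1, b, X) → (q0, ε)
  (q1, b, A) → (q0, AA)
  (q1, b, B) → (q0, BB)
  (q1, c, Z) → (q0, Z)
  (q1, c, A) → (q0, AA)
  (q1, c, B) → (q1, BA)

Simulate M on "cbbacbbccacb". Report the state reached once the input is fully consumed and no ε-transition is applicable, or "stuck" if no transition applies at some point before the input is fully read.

(q0, cbbacbbccacb, Z) ⊢ (q1, bbacbbccacb, Z) ⊢ (q1, bacbbccacb, XZ) ⊢ (q0, acbbccacb, Z) ⊢ (q0, cbbccacb, AZ) ⊢ (q1, bbccacb, Z) ⊢ (q1, bccacb, XZ) ⊢ (q0, ccacb, Z) ⊢ (q1, cacb, Z) ⊢ (q0, acb, Z) ⊢ (q0, cb, AZ) ⊢ (q1, b, Z) ⊢ (q1, ε, XZ)
All input consumed; M is in state q1.

q1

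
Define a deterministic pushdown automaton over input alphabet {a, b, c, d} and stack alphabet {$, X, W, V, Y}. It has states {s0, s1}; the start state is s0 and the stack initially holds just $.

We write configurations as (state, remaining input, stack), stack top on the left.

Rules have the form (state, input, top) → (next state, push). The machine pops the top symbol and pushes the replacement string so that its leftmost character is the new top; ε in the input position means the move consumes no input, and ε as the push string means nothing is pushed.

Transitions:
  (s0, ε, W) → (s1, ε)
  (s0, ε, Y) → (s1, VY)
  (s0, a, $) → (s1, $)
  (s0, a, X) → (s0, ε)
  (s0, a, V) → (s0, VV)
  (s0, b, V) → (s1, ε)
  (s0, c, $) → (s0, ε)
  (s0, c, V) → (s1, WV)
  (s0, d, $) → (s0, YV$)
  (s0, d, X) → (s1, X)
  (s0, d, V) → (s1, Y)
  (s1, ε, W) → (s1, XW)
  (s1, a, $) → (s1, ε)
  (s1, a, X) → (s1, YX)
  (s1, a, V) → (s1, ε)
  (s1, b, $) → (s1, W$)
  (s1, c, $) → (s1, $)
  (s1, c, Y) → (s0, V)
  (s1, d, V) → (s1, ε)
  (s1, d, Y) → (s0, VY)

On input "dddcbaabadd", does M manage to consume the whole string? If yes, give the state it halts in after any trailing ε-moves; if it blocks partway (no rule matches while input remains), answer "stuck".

(s0, dddcbaabadd, $)
  read d, top $: go to s0, push YV$ → (s0, ddcbaabadd, YV$)
  ε-move, top Y: go to s1, push VY → (s1, ddcbaabadd, VYV$)
  read d, top V: go to s1, push ε → (s1, dcbaabadd, YV$)
  read d, top Y: go to s0, push VY → (s0, cbaabadd, VYV$)
  read c, top V: go to s1, push WV → (s1, baabadd, WVYV$)
  ε-move, top W: go to s1, push XW → (s1, baabadd, XWVYV$)
No transition for (s1, b, top X); M blocks with input baabadd remaining.

stuck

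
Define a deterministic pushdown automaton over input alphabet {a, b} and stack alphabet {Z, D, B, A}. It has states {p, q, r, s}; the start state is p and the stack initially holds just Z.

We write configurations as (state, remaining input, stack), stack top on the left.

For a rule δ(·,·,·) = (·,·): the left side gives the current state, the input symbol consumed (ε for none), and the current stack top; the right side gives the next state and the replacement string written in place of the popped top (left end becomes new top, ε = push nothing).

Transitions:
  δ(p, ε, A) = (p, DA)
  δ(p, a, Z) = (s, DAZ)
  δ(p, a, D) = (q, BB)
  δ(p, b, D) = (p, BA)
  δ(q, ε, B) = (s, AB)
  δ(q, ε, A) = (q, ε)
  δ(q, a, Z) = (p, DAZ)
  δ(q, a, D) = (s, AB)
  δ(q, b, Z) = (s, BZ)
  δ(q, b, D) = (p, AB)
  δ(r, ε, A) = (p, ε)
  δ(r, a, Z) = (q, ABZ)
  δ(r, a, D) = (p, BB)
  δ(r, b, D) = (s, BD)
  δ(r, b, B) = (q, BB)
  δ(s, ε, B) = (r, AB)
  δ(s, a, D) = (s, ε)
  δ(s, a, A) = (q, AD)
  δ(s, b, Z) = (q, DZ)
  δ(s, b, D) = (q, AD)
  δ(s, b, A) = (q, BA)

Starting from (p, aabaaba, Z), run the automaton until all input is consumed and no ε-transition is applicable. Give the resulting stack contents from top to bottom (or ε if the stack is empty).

DBABBAZ

(p, aabaaba, Z) ⊢ (s, abaaba, DAZ) ⊢ (s, baaba, AZ) ⊢ (q, aaba, BAZ) ⊢ (s, aaba, ABAZ) ⊢ (q, aba, ADBAZ) ⊢ (q, aba, DBAZ) ⊢ (s, ba, ABBAZ) ⊢ (q, a, BABBAZ) ⊢ (s, a, ABABBAZ) ⊢ (q, ε, ADBABBAZ) ⊢ (q, ε, DBABBAZ)
All input consumed in state q with stack DBABBAZ.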